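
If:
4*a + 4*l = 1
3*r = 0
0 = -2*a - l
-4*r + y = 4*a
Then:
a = -1/4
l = 1/2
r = 0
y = -1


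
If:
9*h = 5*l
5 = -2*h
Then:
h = -5/2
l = -9/2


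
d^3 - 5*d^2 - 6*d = d*(d - 6)*(d + 1)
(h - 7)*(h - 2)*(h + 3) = h^3 - 6*h^2 - 13*h + 42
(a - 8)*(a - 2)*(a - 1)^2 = a^4 - 12*a^3 + 37*a^2 - 42*a + 16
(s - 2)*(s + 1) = s^2 - s - 2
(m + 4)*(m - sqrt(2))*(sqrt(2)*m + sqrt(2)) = sqrt(2)*m^3 - 2*m^2 + 5*sqrt(2)*m^2 - 10*m + 4*sqrt(2)*m - 8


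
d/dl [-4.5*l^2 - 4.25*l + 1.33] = -9.0*l - 4.25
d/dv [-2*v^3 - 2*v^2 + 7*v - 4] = -6*v^2 - 4*v + 7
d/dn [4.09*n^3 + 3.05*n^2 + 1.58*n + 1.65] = 12.27*n^2 + 6.1*n + 1.58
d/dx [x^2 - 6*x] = 2*x - 6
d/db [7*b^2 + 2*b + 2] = 14*b + 2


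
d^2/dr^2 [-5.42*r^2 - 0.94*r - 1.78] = -10.8400000000000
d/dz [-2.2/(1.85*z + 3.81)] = 4.07/(1.85*z + 3.81)^2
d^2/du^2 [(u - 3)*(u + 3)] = 2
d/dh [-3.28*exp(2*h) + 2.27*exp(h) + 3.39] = (2.27 - 6.56*exp(h))*exp(h)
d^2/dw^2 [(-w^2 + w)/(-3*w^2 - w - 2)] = 12*(-2*w^3 - 3*w^2 + 3*w + 1)/(27*w^6 + 27*w^5 + 63*w^4 + 37*w^3 + 42*w^2 + 12*w + 8)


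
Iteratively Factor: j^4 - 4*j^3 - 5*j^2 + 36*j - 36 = (j - 3)*(j^3 - j^2 - 8*j + 12) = (j - 3)*(j + 3)*(j^2 - 4*j + 4) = (j - 3)*(j - 2)*(j + 3)*(j - 2)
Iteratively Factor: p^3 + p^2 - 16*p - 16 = (p - 4)*(p^2 + 5*p + 4) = (p - 4)*(p + 4)*(p + 1)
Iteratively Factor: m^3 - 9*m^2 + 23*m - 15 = (m - 3)*(m^2 - 6*m + 5) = (m - 3)*(m - 1)*(m - 5)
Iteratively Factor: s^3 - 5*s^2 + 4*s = (s - 1)*(s^2 - 4*s) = (s - 4)*(s - 1)*(s)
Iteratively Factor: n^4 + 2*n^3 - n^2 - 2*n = (n - 1)*(n^3 + 3*n^2 + 2*n) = (n - 1)*(n + 2)*(n^2 + n) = (n - 1)*(n + 1)*(n + 2)*(n)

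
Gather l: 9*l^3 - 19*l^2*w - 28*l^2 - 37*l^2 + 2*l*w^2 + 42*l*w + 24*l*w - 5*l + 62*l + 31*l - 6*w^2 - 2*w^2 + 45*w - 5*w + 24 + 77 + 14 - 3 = 9*l^3 + l^2*(-19*w - 65) + l*(2*w^2 + 66*w + 88) - 8*w^2 + 40*w + 112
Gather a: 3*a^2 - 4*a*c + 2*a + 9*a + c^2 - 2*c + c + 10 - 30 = 3*a^2 + a*(11 - 4*c) + c^2 - c - 20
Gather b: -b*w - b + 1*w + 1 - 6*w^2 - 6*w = b*(-w - 1) - 6*w^2 - 5*w + 1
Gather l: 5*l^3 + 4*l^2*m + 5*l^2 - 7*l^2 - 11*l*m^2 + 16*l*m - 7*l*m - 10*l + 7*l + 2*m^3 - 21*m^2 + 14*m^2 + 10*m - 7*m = 5*l^3 + l^2*(4*m - 2) + l*(-11*m^2 + 9*m - 3) + 2*m^3 - 7*m^2 + 3*m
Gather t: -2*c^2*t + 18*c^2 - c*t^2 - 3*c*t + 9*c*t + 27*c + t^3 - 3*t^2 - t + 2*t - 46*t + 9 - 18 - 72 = 18*c^2 + 27*c + t^3 + t^2*(-c - 3) + t*(-2*c^2 + 6*c - 45) - 81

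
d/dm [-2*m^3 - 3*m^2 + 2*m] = -6*m^2 - 6*m + 2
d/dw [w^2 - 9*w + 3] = 2*w - 9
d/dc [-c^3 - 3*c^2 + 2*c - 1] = -3*c^2 - 6*c + 2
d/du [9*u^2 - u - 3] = 18*u - 1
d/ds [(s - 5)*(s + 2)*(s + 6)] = 3*s^2 + 6*s - 28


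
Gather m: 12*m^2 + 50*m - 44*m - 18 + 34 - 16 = 12*m^2 + 6*m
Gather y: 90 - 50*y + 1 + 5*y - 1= 90 - 45*y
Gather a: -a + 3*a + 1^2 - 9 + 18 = 2*a + 10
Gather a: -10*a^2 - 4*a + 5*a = -10*a^2 + a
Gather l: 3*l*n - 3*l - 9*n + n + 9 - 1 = l*(3*n - 3) - 8*n + 8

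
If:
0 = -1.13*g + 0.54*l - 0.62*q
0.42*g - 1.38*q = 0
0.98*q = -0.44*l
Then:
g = 0.00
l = 0.00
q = 0.00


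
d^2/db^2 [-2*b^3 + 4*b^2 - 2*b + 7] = 8 - 12*b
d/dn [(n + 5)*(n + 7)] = 2*n + 12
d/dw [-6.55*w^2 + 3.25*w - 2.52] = 3.25 - 13.1*w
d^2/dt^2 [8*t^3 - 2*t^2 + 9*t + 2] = 48*t - 4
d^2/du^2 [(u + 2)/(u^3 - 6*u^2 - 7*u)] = 2*(3*u^5 - 6*u^4 - 53*u^3 + 174*u^2 + 252*u + 98)/(u^3*(u^6 - 18*u^5 + 87*u^4 + 36*u^3 - 609*u^2 - 882*u - 343))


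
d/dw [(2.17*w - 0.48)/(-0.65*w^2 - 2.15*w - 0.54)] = (1.4105*w^2 - 0.624*w - 2.2038)/(0.4225*w^4 + 2.795*w^3 + 5.3245*w^2 + 2.322*w + 0.2916)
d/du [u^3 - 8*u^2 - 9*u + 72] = 3*u^2 - 16*u - 9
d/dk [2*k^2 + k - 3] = 4*k + 1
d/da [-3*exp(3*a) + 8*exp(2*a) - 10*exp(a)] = (-9*exp(2*a) + 16*exp(a) - 10)*exp(a)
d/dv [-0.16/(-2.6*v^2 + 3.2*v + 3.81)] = (0.512 - 0.832*v)/(-2.6*v^2 + 3.2*v + 3.81)^2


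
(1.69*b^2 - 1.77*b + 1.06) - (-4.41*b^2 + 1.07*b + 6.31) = 6.1*b^2 - 2.84*b - 5.25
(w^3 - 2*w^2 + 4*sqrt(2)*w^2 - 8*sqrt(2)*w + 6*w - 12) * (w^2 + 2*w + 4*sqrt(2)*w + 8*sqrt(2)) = w^5 + 8*sqrt(2)*w^4 + 34*w^3 - 8*sqrt(2)*w^2 - 152*w - 96*sqrt(2)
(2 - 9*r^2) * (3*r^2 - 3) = -27*r^4 + 33*r^2 - 6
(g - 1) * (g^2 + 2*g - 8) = g^3 + g^2 - 10*g + 8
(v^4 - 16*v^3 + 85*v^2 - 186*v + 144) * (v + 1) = v^5 - 15*v^4 + 69*v^3 - 101*v^2 - 42*v + 144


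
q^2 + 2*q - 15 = (q - 3)*(q + 5)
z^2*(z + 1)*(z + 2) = z^4 + 3*z^3 + 2*z^2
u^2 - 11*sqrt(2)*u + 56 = (u - 7*sqrt(2))*(u - 4*sqrt(2))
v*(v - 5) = v^2 - 5*v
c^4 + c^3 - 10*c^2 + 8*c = c*(c - 2)*(c - 1)*(c + 4)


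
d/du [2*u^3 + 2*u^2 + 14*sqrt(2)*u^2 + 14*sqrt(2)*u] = 6*u^2 + 4*u + 28*sqrt(2)*u + 14*sqrt(2)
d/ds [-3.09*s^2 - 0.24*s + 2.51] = -6.18*s - 0.24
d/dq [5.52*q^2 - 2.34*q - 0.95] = 11.04*q - 2.34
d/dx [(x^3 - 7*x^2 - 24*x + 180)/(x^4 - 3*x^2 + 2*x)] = (-x^5 + 13*x^4 + 82*x^3 - 634*x^2 - 720*x + 360)/(x^2*(x^5 + x^4 - 5*x^3 - x^2 + 8*x - 4))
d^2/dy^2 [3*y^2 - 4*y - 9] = 6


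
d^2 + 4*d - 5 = (d - 1)*(d + 5)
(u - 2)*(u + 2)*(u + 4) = u^3 + 4*u^2 - 4*u - 16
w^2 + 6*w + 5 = (w + 1)*(w + 5)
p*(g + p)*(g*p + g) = g^2*p^2 + g^2*p + g*p^3 + g*p^2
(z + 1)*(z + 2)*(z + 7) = z^3 + 10*z^2 + 23*z + 14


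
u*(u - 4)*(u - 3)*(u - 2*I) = u^4 - 7*u^3 - 2*I*u^3 + 12*u^2 + 14*I*u^2 - 24*I*u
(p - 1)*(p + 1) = p^2 - 1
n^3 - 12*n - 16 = (n - 4)*(n + 2)^2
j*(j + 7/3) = j^2 + 7*j/3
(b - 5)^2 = b^2 - 10*b + 25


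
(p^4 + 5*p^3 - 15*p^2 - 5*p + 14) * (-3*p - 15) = -3*p^5 - 30*p^4 - 30*p^3 + 240*p^2 + 33*p - 210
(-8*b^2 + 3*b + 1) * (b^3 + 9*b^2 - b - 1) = -8*b^5 - 69*b^4 + 36*b^3 + 14*b^2 - 4*b - 1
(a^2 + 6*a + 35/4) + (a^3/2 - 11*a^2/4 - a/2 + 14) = a^3/2 - 7*a^2/4 + 11*a/2 + 91/4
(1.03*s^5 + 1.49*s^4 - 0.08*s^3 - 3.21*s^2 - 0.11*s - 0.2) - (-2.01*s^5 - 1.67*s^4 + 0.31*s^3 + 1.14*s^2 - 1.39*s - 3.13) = 3.04*s^5 + 3.16*s^4 - 0.39*s^3 - 4.35*s^2 + 1.28*s + 2.93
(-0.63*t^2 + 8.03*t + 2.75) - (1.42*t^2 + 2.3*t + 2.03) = -2.05*t^2 + 5.73*t + 0.72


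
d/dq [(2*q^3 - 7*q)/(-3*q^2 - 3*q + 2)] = (-6*q^4 - 12*q^3 - 9*q^2 - 14)/(9*q^4 + 18*q^3 - 3*q^2 - 12*q + 4)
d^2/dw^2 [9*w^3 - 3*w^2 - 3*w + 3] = 54*w - 6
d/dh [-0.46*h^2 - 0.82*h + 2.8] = -0.92*h - 0.82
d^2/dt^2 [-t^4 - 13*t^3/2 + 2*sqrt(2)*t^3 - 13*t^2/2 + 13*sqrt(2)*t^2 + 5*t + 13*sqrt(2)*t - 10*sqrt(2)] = -12*t^2 - 39*t + 12*sqrt(2)*t - 13 + 26*sqrt(2)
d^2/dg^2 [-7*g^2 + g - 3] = -14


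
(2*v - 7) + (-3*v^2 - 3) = -3*v^2 + 2*v - 10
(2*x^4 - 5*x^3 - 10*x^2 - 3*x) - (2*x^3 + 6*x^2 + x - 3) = 2*x^4 - 7*x^3 - 16*x^2 - 4*x + 3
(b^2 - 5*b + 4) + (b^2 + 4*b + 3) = 2*b^2 - b + 7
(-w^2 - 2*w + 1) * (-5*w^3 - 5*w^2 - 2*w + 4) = 5*w^5 + 15*w^4 + 7*w^3 - 5*w^2 - 10*w + 4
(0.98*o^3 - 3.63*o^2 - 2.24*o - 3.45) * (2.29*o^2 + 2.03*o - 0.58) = 2.2442*o^5 - 6.3233*o^4 - 13.0669*o^3 - 10.3423*o^2 - 5.7043*o + 2.001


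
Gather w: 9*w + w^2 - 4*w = w^2 + 5*w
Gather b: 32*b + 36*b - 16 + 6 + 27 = 68*b + 17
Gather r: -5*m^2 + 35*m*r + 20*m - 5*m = -5*m^2 + 35*m*r + 15*m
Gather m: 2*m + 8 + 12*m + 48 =14*m + 56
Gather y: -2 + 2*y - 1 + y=3*y - 3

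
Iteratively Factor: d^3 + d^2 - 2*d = (d - 1)*(d^2 + 2*d) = (d - 1)*(d + 2)*(d)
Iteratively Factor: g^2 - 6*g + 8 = (g - 4)*(g - 2)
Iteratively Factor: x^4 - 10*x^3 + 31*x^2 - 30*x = (x)*(x^3 - 10*x^2 + 31*x - 30) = x*(x - 2)*(x^2 - 8*x + 15) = x*(x - 5)*(x - 2)*(x - 3)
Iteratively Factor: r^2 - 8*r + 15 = (r - 5)*(r - 3)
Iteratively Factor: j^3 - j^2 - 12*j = (j - 4)*(j^2 + 3*j) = (j - 4)*(j + 3)*(j)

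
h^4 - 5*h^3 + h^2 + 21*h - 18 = (h - 3)^2*(h - 1)*(h + 2)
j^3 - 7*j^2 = j^2*(j - 7)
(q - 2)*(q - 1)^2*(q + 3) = q^4 - q^3 - 7*q^2 + 13*q - 6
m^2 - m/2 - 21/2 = (m - 7/2)*(m + 3)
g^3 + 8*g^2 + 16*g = g*(g + 4)^2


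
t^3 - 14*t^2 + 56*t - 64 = (t - 8)*(t - 4)*(t - 2)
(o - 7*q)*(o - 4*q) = o^2 - 11*o*q + 28*q^2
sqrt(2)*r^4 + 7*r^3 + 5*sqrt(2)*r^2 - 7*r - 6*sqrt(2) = (r - 1)*(r + 3*sqrt(2)/2)*(r + 2*sqrt(2))*(sqrt(2)*r + sqrt(2))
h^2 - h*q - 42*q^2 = (h - 7*q)*(h + 6*q)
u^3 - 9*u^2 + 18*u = u*(u - 6)*(u - 3)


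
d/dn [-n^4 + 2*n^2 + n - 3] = -4*n^3 + 4*n + 1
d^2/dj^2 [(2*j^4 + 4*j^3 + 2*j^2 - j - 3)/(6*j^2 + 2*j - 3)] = 4*(36*j^6 + 36*j^5 - 42*j^4 - 34*j^3 - 90*j^2 - 27*j - 27)/(216*j^6 + 216*j^5 - 252*j^4 - 208*j^3 + 126*j^2 + 54*j - 27)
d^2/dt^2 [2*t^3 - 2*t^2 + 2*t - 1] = 12*t - 4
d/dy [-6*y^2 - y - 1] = -12*y - 1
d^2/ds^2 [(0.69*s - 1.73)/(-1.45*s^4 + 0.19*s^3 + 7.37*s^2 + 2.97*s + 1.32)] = (-17.4087*s^7 + 75.78802*s^6 + 29.7942060000001*s^5 - 355.654326*s^4 - 91.6324640000001*s^3 + 611.47812*s^2 + 264.879054*s + 2.27020200000001)/(3.048625*s^12 - 1.198425*s^11 - 46.32924*s^10 - 6.557524*s^9 + 232.063854*s^8 + 161.333106*s^7 - 302.40386*s^6 - 465.974388*s^5 - 407.014839*s^4 - 200.551329*s^3 - 73.455228*s^2 - 15.524784*s - 2.299968)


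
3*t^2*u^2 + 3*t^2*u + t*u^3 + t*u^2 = u*(3*t + u)*(t*u + t)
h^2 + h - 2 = (h - 1)*(h + 2)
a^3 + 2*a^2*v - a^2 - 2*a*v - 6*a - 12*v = (a - 3)*(a + 2)*(a + 2*v)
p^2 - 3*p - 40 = (p - 8)*(p + 5)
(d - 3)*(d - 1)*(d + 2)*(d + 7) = d^4 + 5*d^3 - 19*d^2 - 29*d + 42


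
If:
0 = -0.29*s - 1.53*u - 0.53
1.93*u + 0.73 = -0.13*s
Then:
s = 0.26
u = -0.40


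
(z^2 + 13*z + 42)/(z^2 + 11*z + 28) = (z + 6)/(z + 4)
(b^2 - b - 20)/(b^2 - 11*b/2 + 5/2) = 2*(b + 4)/(2*b - 1)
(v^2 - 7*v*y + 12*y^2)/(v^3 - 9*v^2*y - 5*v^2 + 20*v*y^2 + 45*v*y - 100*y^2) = (-v + 3*y)/(-v^2 + 5*v*y + 5*v - 25*y)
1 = 1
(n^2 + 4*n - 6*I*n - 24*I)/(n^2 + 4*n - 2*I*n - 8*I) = (n - 6*I)/(n - 2*I)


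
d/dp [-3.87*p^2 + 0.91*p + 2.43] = 0.91 - 7.74*p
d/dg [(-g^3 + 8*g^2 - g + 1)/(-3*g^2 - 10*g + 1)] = (3*g^4 + 20*g^3 - 86*g^2 + 22*g + 9)/(9*g^4 + 60*g^3 + 94*g^2 - 20*g + 1)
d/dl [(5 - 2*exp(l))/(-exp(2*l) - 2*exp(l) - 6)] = 2*(-(exp(l) + 1)*(2*exp(l) - 5) + exp(2*l) + 2*exp(l) + 6)*exp(l)/(exp(2*l) + 2*exp(l) + 6)^2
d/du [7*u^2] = 14*u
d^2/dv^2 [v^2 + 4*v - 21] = 2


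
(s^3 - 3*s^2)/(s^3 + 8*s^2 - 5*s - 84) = s^2/(s^2 + 11*s + 28)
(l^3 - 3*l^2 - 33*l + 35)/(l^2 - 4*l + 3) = (l^2 - 2*l - 35)/(l - 3)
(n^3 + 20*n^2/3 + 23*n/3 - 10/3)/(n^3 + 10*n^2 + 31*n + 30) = (n - 1/3)/(n + 3)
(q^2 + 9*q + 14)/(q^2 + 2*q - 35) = (q + 2)/(q - 5)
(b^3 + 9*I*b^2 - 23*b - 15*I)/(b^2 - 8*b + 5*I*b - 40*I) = (b^2 + 4*I*b - 3)/(b - 8)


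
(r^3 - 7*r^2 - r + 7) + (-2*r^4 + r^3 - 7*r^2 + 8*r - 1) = -2*r^4 + 2*r^3 - 14*r^2 + 7*r + 6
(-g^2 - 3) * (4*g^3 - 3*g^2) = -4*g^5 + 3*g^4 - 12*g^3 + 9*g^2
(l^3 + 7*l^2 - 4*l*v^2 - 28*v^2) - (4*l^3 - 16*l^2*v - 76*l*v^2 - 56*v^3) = -3*l^3 + 16*l^2*v + 7*l^2 + 72*l*v^2 + 56*v^3 - 28*v^2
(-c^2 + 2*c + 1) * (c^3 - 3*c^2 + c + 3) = -c^5 + 5*c^4 - 6*c^3 - 4*c^2 + 7*c + 3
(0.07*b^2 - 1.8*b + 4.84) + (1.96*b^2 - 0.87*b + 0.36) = 2.03*b^2 - 2.67*b + 5.2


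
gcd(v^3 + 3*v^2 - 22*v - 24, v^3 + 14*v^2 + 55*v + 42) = v^2 + 7*v + 6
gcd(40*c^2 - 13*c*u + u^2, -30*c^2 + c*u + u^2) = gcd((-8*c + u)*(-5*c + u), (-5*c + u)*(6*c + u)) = -5*c + u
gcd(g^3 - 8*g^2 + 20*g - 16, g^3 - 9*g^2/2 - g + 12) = g^2 - 6*g + 8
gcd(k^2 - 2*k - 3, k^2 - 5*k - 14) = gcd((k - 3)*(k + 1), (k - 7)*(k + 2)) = 1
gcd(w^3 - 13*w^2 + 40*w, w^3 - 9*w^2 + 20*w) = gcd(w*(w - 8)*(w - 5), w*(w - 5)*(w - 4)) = w^2 - 5*w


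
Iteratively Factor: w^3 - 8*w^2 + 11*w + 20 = (w + 1)*(w^2 - 9*w + 20) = (w - 4)*(w + 1)*(w - 5)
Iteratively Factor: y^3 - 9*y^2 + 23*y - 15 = (y - 3)*(y^2 - 6*y + 5) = (y - 5)*(y - 3)*(y - 1)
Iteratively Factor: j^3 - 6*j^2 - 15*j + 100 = (j + 4)*(j^2 - 10*j + 25) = (j - 5)*(j + 4)*(j - 5)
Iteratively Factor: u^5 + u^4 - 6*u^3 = (u)*(u^4 + u^3 - 6*u^2) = u^2*(u^3 + u^2 - 6*u) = u^2*(u - 2)*(u^2 + 3*u) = u^3*(u - 2)*(u + 3)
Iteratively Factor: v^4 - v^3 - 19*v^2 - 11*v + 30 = (v + 2)*(v^3 - 3*v^2 - 13*v + 15) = (v + 2)*(v + 3)*(v^2 - 6*v + 5) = (v - 5)*(v + 2)*(v + 3)*(v - 1)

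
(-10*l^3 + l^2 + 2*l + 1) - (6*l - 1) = -10*l^3 + l^2 - 4*l + 2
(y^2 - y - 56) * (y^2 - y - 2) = y^4 - 2*y^3 - 57*y^2 + 58*y + 112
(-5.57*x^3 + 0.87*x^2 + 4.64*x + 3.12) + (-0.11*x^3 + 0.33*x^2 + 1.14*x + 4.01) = -5.68*x^3 + 1.2*x^2 + 5.78*x + 7.13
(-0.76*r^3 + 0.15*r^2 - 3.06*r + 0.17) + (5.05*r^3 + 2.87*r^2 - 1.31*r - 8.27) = 4.29*r^3 + 3.02*r^2 - 4.37*r - 8.1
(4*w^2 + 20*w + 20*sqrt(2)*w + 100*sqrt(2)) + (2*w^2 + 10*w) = 6*w^2 + 20*sqrt(2)*w + 30*w + 100*sqrt(2)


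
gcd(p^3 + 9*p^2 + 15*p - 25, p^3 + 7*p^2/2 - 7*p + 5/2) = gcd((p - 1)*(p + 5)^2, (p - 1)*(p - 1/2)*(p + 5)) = p^2 + 4*p - 5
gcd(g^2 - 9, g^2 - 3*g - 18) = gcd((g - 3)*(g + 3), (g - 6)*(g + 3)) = g + 3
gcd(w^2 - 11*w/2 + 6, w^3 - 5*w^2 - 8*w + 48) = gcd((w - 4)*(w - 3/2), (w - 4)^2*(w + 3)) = w - 4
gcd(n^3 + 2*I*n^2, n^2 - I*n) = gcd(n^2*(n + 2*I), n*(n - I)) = n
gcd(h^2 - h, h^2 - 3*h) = h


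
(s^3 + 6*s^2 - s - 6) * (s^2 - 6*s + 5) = s^5 - 32*s^3 + 30*s^2 + 31*s - 30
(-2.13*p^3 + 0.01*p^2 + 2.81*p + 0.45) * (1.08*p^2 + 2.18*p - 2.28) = -2.3004*p^5 - 4.6326*p^4 + 7.913*p^3 + 6.589*p^2 - 5.4258*p - 1.026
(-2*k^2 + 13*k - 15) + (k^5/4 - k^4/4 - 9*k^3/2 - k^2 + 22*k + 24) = k^5/4 - k^4/4 - 9*k^3/2 - 3*k^2 + 35*k + 9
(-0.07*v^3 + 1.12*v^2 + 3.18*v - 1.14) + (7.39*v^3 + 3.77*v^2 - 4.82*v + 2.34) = 7.32*v^3 + 4.89*v^2 - 1.64*v + 1.2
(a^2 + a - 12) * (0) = 0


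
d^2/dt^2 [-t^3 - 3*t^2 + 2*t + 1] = -6*t - 6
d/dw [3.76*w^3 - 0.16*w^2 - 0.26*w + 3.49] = 11.28*w^2 - 0.32*w - 0.26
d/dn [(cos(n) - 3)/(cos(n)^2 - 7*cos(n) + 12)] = sin(n)/(cos(n) - 4)^2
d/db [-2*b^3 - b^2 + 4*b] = -6*b^2 - 2*b + 4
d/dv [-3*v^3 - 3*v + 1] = -9*v^2 - 3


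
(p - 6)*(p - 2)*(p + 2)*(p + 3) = p^4 - 3*p^3 - 22*p^2 + 12*p + 72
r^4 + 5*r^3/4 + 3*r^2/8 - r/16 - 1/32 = (r - 1/4)*(r + 1/2)^3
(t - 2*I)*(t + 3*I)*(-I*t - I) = -I*t^3 + t^2 - I*t^2 + t - 6*I*t - 6*I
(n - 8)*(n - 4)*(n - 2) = n^3 - 14*n^2 + 56*n - 64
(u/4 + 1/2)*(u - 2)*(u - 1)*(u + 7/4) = u^4/4 + 3*u^3/16 - 23*u^2/16 - 3*u/4 + 7/4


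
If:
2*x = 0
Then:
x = 0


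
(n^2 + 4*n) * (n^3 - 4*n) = n^5 + 4*n^4 - 4*n^3 - 16*n^2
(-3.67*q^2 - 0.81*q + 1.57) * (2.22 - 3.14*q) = 11.5238*q^3 - 5.604*q^2 - 6.728*q + 3.4854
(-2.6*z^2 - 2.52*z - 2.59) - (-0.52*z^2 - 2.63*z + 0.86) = -2.08*z^2 + 0.11*z - 3.45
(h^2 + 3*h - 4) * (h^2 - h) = h^4 + 2*h^3 - 7*h^2 + 4*h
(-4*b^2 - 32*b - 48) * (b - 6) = -4*b^3 - 8*b^2 + 144*b + 288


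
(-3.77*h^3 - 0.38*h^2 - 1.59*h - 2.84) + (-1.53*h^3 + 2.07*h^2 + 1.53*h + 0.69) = -5.3*h^3 + 1.69*h^2 - 0.0600000000000001*h - 2.15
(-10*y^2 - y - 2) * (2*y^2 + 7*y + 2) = -20*y^4 - 72*y^3 - 31*y^2 - 16*y - 4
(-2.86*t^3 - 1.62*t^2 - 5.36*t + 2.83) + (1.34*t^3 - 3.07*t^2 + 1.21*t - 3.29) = -1.52*t^3 - 4.69*t^2 - 4.15*t - 0.46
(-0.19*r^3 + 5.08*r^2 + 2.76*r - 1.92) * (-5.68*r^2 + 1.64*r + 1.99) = 1.0792*r^5 - 29.166*r^4 - 7.7237*r^3 + 25.5412*r^2 + 2.3436*r - 3.8208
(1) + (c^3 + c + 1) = c^3 + c + 2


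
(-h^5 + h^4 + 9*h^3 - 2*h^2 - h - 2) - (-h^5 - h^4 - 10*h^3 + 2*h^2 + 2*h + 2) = 2*h^4 + 19*h^3 - 4*h^2 - 3*h - 4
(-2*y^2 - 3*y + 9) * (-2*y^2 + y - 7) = 4*y^4 + 4*y^3 - 7*y^2 + 30*y - 63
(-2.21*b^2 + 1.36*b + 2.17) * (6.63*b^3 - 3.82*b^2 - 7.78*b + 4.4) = -14.6523*b^5 + 17.459*b^4 + 26.3857*b^3 - 28.5942*b^2 - 10.8986*b + 9.548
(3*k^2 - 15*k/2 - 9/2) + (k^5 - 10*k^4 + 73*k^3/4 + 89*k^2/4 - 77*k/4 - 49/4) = k^5 - 10*k^4 + 73*k^3/4 + 101*k^2/4 - 107*k/4 - 67/4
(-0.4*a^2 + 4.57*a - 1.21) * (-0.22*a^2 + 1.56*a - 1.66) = 0.088*a^4 - 1.6294*a^3 + 8.0594*a^2 - 9.4738*a + 2.0086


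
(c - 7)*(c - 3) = c^2 - 10*c + 21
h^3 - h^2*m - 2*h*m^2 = h*(h - 2*m)*(h + m)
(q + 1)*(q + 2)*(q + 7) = q^3 + 10*q^2 + 23*q + 14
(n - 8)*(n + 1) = n^2 - 7*n - 8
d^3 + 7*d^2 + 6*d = d*(d + 1)*(d + 6)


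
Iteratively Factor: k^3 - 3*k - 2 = (k + 1)*(k^2 - k - 2) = (k - 2)*(k + 1)*(k + 1)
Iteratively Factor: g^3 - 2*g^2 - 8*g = (g)*(g^2 - 2*g - 8) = g*(g - 4)*(g + 2)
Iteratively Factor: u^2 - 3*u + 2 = (u - 2)*(u - 1)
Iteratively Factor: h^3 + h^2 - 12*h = (h + 4)*(h^2 - 3*h) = h*(h + 4)*(h - 3)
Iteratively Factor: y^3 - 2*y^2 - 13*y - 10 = (y - 5)*(y^2 + 3*y + 2) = (y - 5)*(y + 1)*(y + 2)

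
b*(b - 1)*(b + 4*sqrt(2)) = b^3 - b^2 + 4*sqrt(2)*b^2 - 4*sqrt(2)*b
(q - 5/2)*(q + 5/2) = q^2 - 25/4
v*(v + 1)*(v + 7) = v^3 + 8*v^2 + 7*v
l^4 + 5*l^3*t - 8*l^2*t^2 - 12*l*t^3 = l*(l - 2*t)*(l + t)*(l + 6*t)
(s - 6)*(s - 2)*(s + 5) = s^3 - 3*s^2 - 28*s + 60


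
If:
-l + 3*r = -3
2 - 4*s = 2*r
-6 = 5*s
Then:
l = 66/5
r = 17/5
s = -6/5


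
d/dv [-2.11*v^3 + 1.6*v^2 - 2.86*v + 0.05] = -6.33*v^2 + 3.2*v - 2.86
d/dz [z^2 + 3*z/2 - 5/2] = 2*z + 3/2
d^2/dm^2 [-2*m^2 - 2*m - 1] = -4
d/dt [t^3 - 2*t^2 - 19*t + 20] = 3*t^2 - 4*t - 19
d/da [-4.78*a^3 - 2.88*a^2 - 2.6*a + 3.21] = -14.34*a^2 - 5.76*a - 2.6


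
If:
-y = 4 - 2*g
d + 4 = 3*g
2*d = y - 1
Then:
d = -7/4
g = 3/4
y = -5/2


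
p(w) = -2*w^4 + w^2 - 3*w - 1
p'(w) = -8*w^3 + 2*w - 3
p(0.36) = -1.98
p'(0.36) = -2.65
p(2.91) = -144.68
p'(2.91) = -194.32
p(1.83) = -25.57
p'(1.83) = -48.37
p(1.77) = -22.81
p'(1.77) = -43.82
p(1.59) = -16.02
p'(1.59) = -31.98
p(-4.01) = -490.03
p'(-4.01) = 504.83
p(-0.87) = 1.22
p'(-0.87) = 0.53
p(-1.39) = -2.36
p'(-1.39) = 15.70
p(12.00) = -41365.00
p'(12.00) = -13803.00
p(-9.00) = -13015.00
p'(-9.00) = 5811.00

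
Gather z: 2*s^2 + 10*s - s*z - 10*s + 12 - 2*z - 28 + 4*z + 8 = 2*s^2 + z*(2 - s) - 8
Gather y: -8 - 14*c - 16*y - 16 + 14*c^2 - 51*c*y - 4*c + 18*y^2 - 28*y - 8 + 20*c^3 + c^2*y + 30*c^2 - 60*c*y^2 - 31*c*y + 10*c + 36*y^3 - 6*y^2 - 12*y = 20*c^3 + 44*c^2 - 8*c + 36*y^3 + y^2*(12 - 60*c) + y*(c^2 - 82*c - 56) - 32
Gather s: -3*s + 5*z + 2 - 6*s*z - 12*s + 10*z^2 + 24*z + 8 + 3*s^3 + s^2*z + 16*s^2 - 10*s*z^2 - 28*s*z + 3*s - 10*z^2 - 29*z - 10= 3*s^3 + s^2*(z + 16) + s*(-10*z^2 - 34*z - 12)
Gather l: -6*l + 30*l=24*l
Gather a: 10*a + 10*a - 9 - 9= 20*a - 18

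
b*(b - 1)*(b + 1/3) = b^3 - 2*b^2/3 - b/3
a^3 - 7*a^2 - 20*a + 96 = (a - 8)*(a - 3)*(a + 4)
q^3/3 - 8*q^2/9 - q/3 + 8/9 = (q/3 + 1/3)*(q - 8/3)*(q - 1)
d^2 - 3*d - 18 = (d - 6)*(d + 3)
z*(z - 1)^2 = z^3 - 2*z^2 + z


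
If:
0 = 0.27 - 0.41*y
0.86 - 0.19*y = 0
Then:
No Solution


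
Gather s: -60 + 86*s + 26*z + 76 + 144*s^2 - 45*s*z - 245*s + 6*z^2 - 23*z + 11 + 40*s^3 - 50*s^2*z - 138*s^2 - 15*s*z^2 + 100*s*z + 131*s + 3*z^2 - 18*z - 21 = 40*s^3 + s^2*(6 - 50*z) + s*(-15*z^2 + 55*z - 28) + 9*z^2 - 15*z + 6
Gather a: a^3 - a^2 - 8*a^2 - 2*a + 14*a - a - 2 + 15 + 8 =a^3 - 9*a^2 + 11*a + 21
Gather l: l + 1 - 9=l - 8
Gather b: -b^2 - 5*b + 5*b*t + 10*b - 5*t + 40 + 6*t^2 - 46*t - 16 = -b^2 + b*(5*t + 5) + 6*t^2 - 51*t + 24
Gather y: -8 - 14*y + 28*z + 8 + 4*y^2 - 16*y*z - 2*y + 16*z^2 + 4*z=4*y^2 + y*(-16*z - 16) + 16*z^2 + 32*z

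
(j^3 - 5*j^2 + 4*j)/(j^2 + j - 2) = j*(j - 4)/(j + 2)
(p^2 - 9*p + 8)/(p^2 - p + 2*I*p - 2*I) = (p - 8)/(p + 2*I)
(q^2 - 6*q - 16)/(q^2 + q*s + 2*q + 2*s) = (q - 8)/(q + s)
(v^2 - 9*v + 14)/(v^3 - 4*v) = (v - 7)/(v*(v + 2))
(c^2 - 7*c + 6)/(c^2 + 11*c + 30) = (c^2 - 7*c + 6)/(c^2 + 11*c + 30)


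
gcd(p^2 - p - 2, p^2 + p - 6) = p - 2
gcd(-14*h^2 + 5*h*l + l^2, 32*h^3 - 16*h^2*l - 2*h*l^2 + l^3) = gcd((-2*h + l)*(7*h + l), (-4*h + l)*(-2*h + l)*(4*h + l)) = 2*h - l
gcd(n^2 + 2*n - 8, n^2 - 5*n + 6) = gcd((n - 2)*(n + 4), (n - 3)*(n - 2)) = n - 2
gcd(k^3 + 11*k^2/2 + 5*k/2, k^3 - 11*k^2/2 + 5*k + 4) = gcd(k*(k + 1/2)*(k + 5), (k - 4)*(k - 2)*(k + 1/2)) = k + 1/2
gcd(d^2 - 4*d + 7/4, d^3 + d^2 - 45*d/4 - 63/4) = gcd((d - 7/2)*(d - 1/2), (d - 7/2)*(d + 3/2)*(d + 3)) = d - 7/2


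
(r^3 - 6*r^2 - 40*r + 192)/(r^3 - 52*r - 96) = (r - 4)/(r + 2)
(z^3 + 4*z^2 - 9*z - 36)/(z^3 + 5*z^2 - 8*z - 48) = (z + 3)/(z + 4)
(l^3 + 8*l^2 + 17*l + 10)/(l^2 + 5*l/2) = 2*(l^3 + 8*l^2 + 17*l + 10)/(l*(2*l + 5))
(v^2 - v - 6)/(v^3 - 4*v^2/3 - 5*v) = 3*(v + 2)/(v*(3*v + 5))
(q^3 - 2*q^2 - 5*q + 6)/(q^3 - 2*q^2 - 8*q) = (q^2 - 4*q + 3)/(q*(q - 4))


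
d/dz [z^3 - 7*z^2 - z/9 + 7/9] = 3*z^2 - 14*z - 1/9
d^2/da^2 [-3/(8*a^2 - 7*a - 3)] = 6*(-64*a^2 + 56*a + (16*a - 7)^2 + 24)/(-8*a^2 + 7*a + 3)^3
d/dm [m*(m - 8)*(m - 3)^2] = 4*m^3 - 42*m^2 + 114*m - 72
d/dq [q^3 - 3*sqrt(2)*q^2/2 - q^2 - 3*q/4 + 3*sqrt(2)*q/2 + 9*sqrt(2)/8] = 3*q^2 - 3*sqrt(2)*q - 2*q - 3/4 + 3*sqrt(2)/2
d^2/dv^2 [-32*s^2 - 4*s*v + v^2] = 2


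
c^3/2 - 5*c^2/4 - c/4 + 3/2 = (c/2 + 1/2)*(c - 2)*(c - 3/2)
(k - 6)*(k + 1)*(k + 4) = k^3 - k^2 - 26*k - 24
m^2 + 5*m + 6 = (m + 2)*(m + 3)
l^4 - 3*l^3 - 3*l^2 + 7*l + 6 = (l - 3)*(l - 2)*(l + 1)^2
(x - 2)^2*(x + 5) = x^3 + x^2 - 16*x + 20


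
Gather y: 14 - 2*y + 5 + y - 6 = 13 - y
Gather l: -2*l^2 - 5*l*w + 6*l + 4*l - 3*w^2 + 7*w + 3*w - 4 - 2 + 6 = -2*l^2 + l*(10 - 5*w) - 3*w^2 + 10*w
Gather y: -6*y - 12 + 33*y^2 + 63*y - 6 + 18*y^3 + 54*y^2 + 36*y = 18*y^3 + 87*y^2 + 93*y - 18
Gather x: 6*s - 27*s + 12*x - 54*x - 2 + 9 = -21*s - 42*x + 7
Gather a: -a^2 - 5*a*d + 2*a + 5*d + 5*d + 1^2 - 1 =-a^2 + a*(2 - 5*d) + 10*d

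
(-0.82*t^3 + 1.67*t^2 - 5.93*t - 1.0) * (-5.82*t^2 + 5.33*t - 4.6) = 4.7724*t^5 - 14.09*t^4 + 47.1857*t^3 - 33.4689*t^2 + 21.948*t + 4.6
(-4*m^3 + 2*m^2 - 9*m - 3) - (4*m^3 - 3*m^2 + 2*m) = -8*m^3 + 5*m^2 - 11*m - 3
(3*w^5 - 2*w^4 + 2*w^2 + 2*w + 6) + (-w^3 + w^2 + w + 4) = 3*w^5 - 2*w^4 - w^3 + 3*w^2 + 3*w + 10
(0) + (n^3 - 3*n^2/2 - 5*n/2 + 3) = n^3 - 3*n^2/2 - 5*n/2 + 3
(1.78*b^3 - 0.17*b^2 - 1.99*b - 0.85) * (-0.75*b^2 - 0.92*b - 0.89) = -1.335*b^5 - 1.5101*b^4 + 0.0646999999999999*b^3 + 2.6196*b^2 + 2.5531*b + 0.7565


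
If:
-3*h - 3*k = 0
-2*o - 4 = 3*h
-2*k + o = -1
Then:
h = 2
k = -2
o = -5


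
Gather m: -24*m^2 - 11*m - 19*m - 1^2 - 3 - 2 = -24*m^2 - 30*m - 6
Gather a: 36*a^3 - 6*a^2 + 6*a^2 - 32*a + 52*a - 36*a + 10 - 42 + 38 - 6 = 36*a^3 - 16*a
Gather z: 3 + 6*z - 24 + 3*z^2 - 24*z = 3*z^2 - 18*z - 21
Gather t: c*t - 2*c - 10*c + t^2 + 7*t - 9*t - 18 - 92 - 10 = -12*c + t^2 + t*(c - 2) - 120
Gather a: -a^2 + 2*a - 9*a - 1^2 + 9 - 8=-a^2 - 7*a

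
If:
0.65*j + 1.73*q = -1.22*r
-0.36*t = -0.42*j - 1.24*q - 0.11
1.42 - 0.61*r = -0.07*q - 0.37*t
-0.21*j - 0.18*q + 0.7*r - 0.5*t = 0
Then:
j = 10.61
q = -4.33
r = 0.48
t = -2.22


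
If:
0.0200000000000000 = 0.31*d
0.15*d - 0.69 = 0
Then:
No Solution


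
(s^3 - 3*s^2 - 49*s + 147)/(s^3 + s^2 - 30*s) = (s^3 - 3*s^2 - 49*s + 147)/(s*(s^2 + s - 30))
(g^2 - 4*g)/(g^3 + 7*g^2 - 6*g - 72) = g*(g - 4)/(g^3 + 7*g^2 - 6*g - 72)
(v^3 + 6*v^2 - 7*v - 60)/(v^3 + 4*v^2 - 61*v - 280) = (v^2 + v - 12)/(v^2 - v - 56)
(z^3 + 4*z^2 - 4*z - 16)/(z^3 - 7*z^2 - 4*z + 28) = (z + 4)/(z - 7)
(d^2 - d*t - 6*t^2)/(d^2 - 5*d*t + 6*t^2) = (-d - 2*t)/(-d + 2*t)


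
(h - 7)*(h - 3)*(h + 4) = h^3 - 6*h^2 - 19*h + 84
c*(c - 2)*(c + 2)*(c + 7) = c^4 + 7*c^3 - 4*c^2 - 28*c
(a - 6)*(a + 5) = a^2 - a - 30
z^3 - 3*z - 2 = (z - 2)*(z + 1)^2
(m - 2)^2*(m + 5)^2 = m^4 + 6*m^3 - 11*m^2 - 60*m + 100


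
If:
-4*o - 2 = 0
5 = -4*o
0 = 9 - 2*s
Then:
No Solution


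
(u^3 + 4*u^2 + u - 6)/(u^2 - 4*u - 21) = (u^2 + u - 2)/(u - 7)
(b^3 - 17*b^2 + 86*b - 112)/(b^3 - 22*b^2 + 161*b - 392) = (b - 2)/(b - 7)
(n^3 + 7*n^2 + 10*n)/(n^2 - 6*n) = (n^2 + 7*n + 10)/(n - 6)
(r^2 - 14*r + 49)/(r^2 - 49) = (r - 7)/(r + 7)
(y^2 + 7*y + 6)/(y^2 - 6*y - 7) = (y + 6)/(y - 7)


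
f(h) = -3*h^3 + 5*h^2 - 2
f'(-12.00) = -1416.00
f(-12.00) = 5902.00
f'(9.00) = -639.00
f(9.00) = -1784.00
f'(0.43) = 2.64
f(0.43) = -1.31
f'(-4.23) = -203.34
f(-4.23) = 314.53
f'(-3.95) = -179.92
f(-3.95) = 260.90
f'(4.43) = -132.32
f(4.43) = -164.69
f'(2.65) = -36.70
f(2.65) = -22.72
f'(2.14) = -19.82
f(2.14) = -8.50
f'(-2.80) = -98.56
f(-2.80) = 103.06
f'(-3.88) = -174.29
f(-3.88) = 248.51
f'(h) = -9*h^2 + 10*h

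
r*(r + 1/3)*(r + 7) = r^3 + 22*r^2/3 + 7*r/3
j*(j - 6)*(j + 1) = j^3 - 5*j^2 - 6*j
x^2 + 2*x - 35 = (x - 5)*(x + 7)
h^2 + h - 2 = (h - 1)*(h + 2)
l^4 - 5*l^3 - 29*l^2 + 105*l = l*(l - 7)*(l - 3)*(l + 5)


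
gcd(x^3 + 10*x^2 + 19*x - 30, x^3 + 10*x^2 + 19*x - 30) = x^3 + 10*x^2 + 19*x - 30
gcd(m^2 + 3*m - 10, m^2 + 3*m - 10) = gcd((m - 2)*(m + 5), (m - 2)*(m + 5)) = m^2 + 3*m - 10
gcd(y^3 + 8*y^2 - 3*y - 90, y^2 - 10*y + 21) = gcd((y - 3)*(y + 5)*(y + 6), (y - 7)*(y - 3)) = y - 3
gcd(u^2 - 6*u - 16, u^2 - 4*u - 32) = u - 8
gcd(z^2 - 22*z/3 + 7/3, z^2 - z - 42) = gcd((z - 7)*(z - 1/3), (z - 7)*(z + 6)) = z - 7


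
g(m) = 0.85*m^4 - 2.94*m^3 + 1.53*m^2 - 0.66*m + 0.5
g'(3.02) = 21.79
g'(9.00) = 1791.06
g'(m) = 3.4*m^3 - 8.82*m^2 + 3.06*m - 0.66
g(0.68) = 0.02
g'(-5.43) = -821.68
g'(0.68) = -1.59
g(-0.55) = 1.89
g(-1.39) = 15.44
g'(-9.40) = -3632.74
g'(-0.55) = -5.58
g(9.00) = 3552.08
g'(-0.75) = -9.35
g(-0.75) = 3.36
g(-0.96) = 5.87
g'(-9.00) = -3221.22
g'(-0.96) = -14.73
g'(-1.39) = -31.09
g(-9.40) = 9220.18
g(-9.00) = 7850.48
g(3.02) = 2.19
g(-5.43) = 1258.85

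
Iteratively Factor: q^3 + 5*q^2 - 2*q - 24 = (q + 4)*(q^2 + q - 6) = (q + 3)*(q + 4)*(q - 2)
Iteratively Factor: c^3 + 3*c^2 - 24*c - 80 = (c + 4)*(c^2 - c - 20) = (c + 4)^2*(c - 5)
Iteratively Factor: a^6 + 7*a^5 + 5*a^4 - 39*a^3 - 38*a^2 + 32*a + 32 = (a - 1)*(a^5 + 8*a^4 + 13*a^3 - 26*a^2 - 64*a - 32) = (a - 1)*(a + 1)*(a^4 + 7*a^3 + 6*a^2 - 32*a - 32) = (a - 1)*(a + 1)*(a + 4)*(a^3 + 3*a^2 - 6*a - 8) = (a - 2)*(a - 1)*(a + 1)*(a + 4)*(a^2 + 5*a + 4) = (a - 2)*(a - 1)*(a + 1)*(a + 4)^2*(a + 1)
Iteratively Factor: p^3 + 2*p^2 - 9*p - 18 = (p - 3)*(p^2 + 5*p + 6) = (p - 3)*(p + 3)*(p + 2)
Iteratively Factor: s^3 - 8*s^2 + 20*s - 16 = (s - 2)*(s^2 - 6*s + 8) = (s - 4)*(s - 2)*(s - 2)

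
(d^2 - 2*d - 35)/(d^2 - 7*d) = (d + 5)/d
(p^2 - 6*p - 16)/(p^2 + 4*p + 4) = (p - 8)/(p + 2)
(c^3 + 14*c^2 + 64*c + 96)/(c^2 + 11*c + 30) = (c^2 + 8*c + 16)/(c + 5)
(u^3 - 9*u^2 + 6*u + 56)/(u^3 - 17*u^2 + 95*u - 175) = (u^2 - 2*u - 8)/(u^2 - 10*u + 25)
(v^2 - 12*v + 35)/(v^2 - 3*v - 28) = (v - 5)/(v + 4)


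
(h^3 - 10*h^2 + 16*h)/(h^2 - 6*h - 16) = h*(h - 2)/(h + 2)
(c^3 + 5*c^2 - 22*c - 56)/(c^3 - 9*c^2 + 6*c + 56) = (c + 7)/(c - 7)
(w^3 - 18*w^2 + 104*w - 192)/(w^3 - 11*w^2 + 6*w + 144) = (w - 4)/(w + 3)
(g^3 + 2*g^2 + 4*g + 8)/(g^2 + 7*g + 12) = (g^3 + 2*g^2 + 4*g + 8)/(g^2 + 7*g + 12)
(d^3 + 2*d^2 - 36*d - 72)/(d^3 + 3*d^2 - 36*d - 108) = (d + 2)/(d + 3)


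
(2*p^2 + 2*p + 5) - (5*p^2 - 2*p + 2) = -3*p^2 + 4*p + 3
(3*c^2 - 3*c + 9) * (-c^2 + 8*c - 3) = -3*c^4 + 27*c^3 - 42*c^2 + 81*c - 27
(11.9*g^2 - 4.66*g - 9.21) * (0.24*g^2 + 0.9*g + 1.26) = 2.856*g^4 + 9.5916*g^3 + 8.5896*g^2 - 14.1606*g - 11.6046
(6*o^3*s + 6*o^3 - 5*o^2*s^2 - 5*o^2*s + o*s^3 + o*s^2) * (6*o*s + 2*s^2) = 36*o^4*s^2 + 36*o^4*s - 18*o^3*s^3 - 18*o^3*s^2 - 4*o^2*s^4 - 4*o^2*s^3 + 2*o*s^5 + 2*o*s^4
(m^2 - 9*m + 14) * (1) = m^2 - 9*m + 14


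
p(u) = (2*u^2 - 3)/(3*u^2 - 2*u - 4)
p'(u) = 4*u/(3*u^2 - 2*u - 4) + (2 - 6*u)*(2*u^2 - 3)/(3*u^2 - 2*u - 4)^2 = 2*(-2*u^2 + u - 3)/(9*u^4 - 12*u^3 - 20*u^2 + 16*u + 16)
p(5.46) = 0.76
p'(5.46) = -0.02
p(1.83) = 1.55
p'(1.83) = -2.76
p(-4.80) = 0.58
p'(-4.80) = -0.02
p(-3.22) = 0.53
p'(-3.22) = -0.05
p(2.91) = 0.89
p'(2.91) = -0.14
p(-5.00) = 0.58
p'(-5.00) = -0.02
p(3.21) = 0.86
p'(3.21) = -0.10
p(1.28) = -0.17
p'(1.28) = -3.69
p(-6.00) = 0.59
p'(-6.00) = -0.01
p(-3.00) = 0.52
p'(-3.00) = -0.06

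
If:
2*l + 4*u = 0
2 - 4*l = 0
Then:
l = 1/2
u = -1/4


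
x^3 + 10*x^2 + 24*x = x*(x + 4)*(x + 6)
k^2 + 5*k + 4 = (k + 1)*(k + 4)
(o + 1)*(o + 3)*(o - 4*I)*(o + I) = o^4 + 4*o^3 - 3*I*o^3 + 7*o^2 - 12*I*o^2 + 16*o - 9*I*o + 12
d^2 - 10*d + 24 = (d - 6)*(d - 4)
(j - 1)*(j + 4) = j^2 + 3*j - 4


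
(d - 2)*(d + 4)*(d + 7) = d^3 + 9*d^2 + 6*d - 56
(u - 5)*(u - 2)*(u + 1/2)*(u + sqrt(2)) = u^4 - 13*u^3/2 + sqrt(2)*u^3 - 13*sqrt(2)*u^2/2 + 13*u^2/2 + 5*u + 13*sqrt(2)*u/2 + 5*sqrt(2)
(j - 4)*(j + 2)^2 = j^3 - 12*j - 16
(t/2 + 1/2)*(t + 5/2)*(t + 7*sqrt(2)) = t^3/2 + 7*t^2/4 + 7*sqrt(2)*t^2/2 + 5*t/4 + 49*sqrt(2)*t/4 + 35*sqrt(2)/4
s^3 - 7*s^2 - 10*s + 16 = (s - 8)*(s - 1)*(s + 2)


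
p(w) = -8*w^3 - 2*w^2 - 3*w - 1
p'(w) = -24*w^2 - 4*w - 3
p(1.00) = -14.00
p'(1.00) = -31.00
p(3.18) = -288.02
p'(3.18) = -258.42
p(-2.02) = 62.84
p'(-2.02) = -92.85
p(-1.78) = 43.12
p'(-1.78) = -71.92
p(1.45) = -33.94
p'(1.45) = -59.26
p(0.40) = -3.03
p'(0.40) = -8.44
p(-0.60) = 1.81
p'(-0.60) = -9.24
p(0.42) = -3.21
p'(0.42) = -8.91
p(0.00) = -1.00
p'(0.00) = -3.00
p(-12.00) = 13571.00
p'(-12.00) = -3411.00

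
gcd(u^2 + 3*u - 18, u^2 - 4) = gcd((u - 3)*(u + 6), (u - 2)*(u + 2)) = 1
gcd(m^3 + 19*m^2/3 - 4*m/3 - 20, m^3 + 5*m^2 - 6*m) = m + 6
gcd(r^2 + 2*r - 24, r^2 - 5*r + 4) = r - 4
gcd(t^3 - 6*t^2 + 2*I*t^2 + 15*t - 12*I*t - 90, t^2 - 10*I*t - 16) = 1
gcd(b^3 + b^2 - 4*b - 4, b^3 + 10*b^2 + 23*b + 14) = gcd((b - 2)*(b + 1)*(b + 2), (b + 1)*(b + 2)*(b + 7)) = b^2 + 3*b + 2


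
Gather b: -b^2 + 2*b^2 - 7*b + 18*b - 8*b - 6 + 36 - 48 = b^2 + 3*b - 18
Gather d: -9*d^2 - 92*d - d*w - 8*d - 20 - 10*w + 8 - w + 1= -9*d^2 + d*(-w - 100) - 11*w - 11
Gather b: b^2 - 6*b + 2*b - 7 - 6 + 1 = b^2 - 4*b - 12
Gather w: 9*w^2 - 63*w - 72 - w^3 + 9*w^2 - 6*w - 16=-w^3 + 18*w^2 - 69*w - 88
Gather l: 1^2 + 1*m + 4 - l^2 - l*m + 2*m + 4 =-l^2 - l*m + 3*m + 9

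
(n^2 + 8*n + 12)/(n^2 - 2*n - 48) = (n + 2)/(n - 8)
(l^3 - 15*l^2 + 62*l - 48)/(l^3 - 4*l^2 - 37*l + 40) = (l - 6)/(l + 5)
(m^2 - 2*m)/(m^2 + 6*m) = (m - 2)/(m + 6)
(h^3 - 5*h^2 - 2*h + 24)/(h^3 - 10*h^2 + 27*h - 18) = (h^2 - 2*h - 8)/(h^2 - 7*h + 6)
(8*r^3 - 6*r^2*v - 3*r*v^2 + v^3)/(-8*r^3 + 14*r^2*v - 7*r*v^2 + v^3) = (-2*r - v)/(2*r - v)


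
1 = 1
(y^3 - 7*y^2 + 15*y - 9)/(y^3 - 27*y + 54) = (y - 1)/(y + 6)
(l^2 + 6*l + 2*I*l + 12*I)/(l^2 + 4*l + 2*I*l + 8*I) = (l + 6)/(l + 4)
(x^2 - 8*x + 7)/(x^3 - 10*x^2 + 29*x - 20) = (x - 7)/(x^2 - 9*x + 20)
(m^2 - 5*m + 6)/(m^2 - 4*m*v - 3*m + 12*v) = (2 - m)/(-m + 4*v)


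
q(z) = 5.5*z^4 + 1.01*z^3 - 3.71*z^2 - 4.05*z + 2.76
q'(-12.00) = -37494.69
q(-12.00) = 111819.84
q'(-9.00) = -15729.84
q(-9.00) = 35087.91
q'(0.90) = 7.76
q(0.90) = 0.45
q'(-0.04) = -3.75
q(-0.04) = 2.92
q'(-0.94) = -12.67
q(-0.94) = 6.74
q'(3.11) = 663.95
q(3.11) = 499.18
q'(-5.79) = -4129.81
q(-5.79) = 5887.05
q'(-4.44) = -1837.00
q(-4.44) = 1996.64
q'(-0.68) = -4.52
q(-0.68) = 4.66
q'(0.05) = -4.41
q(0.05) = 2.55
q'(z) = 22.0*z^3 + 3.03*z^2 - 7.42*z - 4.05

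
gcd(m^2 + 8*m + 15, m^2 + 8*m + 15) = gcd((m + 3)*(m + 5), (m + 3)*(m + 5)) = m^2 + 8*m + 15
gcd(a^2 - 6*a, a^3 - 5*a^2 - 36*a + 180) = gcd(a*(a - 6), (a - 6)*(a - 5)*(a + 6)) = a - 6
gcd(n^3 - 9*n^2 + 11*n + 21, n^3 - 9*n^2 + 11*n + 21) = n^3 - 9*n^2 + 11*n + 21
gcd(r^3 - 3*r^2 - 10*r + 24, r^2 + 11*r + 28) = 1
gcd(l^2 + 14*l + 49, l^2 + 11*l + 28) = l + 7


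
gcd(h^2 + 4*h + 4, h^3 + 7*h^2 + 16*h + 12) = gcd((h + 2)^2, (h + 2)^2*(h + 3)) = h^2 + 4*h + 4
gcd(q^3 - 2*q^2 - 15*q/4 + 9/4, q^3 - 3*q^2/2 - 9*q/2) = q^2 - 3*q/2 - 9/2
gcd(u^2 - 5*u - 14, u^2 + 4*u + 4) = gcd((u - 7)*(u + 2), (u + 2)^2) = u + 2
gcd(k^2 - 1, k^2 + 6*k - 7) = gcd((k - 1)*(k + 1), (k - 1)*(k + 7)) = k - 1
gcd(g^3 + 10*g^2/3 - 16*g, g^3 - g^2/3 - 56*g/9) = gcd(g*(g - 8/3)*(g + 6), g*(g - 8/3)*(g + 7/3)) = g^2 - 8*g/3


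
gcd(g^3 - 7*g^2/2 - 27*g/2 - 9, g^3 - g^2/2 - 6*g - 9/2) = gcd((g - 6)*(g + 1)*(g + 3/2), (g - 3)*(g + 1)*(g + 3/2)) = g^2 + 5*g/2 + 3/2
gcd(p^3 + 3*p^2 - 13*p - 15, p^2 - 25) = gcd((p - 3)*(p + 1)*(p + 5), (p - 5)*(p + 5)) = p + 5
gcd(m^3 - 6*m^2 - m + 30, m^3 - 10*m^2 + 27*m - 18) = m - 3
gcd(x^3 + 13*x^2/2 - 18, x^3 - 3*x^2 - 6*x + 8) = x + 2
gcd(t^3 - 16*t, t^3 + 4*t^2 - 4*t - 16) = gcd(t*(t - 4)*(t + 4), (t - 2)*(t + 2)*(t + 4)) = t + 4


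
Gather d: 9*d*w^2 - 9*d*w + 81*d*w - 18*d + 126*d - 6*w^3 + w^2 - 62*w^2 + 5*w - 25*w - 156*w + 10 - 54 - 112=d*(9*w^2 + 72*w + 108) - 6*w^3 - 61*w^2 - 176*w - 156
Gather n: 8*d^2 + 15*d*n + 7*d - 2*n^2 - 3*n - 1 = 8*d^2 + 7*d - 2*n^2 + n*(15*d - 3) - 1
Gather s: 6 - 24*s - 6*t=-24*s - 6*t + 6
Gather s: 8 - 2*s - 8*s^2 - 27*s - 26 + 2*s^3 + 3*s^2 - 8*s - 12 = 2*s^3 - 5*s^2 - 37*s - 30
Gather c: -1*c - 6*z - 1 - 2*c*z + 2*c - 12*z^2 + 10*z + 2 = c*(1 - 2*z) - 12*z^2 + 4*z + 1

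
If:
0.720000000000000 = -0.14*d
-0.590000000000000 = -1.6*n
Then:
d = -5.14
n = 0.37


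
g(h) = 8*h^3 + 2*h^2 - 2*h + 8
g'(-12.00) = 3406.00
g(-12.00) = -13504.00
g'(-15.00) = 5338.00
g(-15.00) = -26512.00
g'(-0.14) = -2.09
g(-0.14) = 8.30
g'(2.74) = 189.14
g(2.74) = 182.10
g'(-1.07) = 21.20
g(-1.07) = 2.63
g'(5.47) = 737.98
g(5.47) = 1366.24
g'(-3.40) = 261.84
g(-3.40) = -276.51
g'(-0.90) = 13.84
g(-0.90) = 5.59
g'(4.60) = 524.24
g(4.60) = 819.81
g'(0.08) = -1.53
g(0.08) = 7.86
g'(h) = 24*h^2 + 4*h - 2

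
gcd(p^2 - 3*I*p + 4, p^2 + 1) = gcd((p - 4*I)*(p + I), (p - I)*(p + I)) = p + I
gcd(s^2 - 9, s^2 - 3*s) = s - 3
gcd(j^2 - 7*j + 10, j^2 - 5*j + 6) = j - 2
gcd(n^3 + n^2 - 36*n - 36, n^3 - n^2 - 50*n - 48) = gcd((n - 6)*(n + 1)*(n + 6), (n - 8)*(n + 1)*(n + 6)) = n^2 + 7*n + 6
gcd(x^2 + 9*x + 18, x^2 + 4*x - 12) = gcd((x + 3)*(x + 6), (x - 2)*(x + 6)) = x + 6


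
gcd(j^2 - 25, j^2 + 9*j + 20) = j + 5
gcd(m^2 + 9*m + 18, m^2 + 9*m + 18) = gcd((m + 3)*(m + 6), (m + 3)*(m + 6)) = m^2 + 9*m + 18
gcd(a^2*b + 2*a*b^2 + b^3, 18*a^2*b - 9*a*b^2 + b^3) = b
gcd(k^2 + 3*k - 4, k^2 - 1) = k - 1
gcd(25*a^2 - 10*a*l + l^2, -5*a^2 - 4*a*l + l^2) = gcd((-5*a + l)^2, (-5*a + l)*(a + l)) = 5*a - l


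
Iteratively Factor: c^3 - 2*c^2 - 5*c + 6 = (c + 2)*(c^2 - 4*c + 3) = (c - 1)*(c + 2)*(c - 3)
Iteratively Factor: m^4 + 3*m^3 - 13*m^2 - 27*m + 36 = (m + 4)*(m^3 - m^2 - 9*m + 9) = (m + 3)*(m + 4)*(m^2 - 4*m + 3) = (m - 1)*(m + 3)*(m + 4)*(m - 3)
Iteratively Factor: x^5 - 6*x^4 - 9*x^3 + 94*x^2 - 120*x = (x - 2)*(x^4 - 4*x^3 - 17*x^2 + 60*x) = (x - 5)*(x - 2)*(x^3 + x^2 - 12*x) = x*(x - 5)*(x - 2)*(x^2 + x - 12) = x*(x - 5)*(x - 3)*(x - 2)*(x + 4)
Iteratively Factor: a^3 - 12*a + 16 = (a - 2)*(a^2 + 2*a - 8) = (a - 2)^2*(a + 4)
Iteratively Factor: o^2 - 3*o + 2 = (o - 1)*(o - 2)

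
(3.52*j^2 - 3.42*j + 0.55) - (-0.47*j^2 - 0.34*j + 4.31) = 3.99*j^2 - 3.08*j - 3.76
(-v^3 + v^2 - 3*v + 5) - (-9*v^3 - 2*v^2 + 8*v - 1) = 8*v^3 + 3*v^2 - 11*v + 6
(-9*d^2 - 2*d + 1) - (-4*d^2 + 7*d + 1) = -5*d^2 - 9*d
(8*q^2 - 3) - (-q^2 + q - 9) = 9*q^2 - q + 6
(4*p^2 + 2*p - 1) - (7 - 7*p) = 4*p^2 + 9*p - 8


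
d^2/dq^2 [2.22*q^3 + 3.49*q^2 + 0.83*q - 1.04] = 13.32*q + 6.98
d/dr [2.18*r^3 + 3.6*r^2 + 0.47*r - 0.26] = 6.54*r^2 + 7.2*r + 0.47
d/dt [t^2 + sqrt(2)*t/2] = 2*t + sqrt(2)/2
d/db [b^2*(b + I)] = b*(3*b + 2*I)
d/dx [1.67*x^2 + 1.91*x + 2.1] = 3.34*x + 1.91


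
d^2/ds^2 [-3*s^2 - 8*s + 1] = -6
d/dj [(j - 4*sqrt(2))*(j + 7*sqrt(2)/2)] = 2*j - sqrt(2)/2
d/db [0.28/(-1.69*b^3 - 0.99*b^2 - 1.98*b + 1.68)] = (1.4196*b^2 + 0.5544*b + 0.5544)/(1.69*b^3 + 0.99*b^2 + 1.98*b - 1.68)^2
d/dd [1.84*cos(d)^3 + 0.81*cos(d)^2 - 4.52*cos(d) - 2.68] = (-5.52*cos(d)^2 - 1.62*cos(d) + 4.52)*sin(d)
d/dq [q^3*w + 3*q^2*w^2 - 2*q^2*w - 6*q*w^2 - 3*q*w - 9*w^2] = w*(3*q^2 + 6*q*w - 4*q - 6*w - 3)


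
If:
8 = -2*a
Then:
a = -4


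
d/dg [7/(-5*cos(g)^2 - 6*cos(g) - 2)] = -14*(5*cos(g) + 3)*sin(g)/(5*cos(g)^2 + 6*cos(g) + 2)^2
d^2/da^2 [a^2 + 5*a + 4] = 2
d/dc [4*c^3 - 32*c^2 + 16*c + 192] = 12*c^2 - 64*c + 16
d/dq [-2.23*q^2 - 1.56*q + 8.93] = -4.46*q - 1.56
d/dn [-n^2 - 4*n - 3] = -2*n - 4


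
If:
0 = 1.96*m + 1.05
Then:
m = -0.54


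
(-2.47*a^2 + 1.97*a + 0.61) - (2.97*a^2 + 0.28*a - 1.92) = -5.44*a^2 + 1.69*a + 2.53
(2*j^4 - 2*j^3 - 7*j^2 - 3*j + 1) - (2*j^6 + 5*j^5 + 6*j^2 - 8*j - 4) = -2*j^6 - 5*j^5 + 2*j^4 - 2*j^3 - 13*j^2 + 5*j + 5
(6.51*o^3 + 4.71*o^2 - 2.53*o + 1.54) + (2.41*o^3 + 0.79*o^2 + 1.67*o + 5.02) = 8.92*o^3 + 5.5*o^2 - 0.86*o + 6.56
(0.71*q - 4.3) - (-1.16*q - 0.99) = 1.87*q - 3.31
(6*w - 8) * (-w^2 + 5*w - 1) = -6*w^3 + 38*w^2 - 46*w + 8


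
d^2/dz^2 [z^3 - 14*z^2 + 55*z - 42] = 6*z - 28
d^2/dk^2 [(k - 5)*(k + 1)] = 2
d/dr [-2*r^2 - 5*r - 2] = -4*r - 5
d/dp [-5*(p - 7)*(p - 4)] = 55 - 10*p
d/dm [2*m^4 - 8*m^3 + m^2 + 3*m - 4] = 8*m^3 - 24*m^2 + 2*m + 3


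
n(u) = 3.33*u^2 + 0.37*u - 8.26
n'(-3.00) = -19.61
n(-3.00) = 20.60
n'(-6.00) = -39.59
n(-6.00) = 109.40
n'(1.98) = 13.56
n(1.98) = 5.53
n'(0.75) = 5.36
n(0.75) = -6.11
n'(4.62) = 31.14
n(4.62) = 64.53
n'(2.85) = 19.35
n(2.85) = 19.84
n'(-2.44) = -15.88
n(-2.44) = 10.66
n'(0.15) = 1.37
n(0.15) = -8.13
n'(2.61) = 17.75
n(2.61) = 15.39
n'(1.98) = 13.56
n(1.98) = 5.53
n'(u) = 6.66*u + 0.37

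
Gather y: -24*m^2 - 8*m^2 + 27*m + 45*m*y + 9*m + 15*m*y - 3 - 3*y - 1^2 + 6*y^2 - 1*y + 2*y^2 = -32*m^2 + 36*m + 8*y^2 + y*(60*m - 4) - 4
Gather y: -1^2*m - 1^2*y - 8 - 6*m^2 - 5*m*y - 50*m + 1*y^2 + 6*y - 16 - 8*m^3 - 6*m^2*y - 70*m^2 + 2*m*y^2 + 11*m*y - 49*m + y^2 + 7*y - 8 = -8*m^3 - 76*m^2 - 100*m + y^2*(2*m + 2) + y*(-6*m^2 + 6*m + 12) - 32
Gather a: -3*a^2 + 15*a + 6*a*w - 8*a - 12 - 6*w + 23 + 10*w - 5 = -3*a^2 + a*(6*w + 7) + 4*w + 6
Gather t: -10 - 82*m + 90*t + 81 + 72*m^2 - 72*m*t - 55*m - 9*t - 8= 72*m^2 - 137*m + t*(81 - 72*m) + 63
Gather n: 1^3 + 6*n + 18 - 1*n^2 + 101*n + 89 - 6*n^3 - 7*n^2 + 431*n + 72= -6*n^3 - 8*n^2 + 538*n + 180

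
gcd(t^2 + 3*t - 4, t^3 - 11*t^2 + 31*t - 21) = t - 1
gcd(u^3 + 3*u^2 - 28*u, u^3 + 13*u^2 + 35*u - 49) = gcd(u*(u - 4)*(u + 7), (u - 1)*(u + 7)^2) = u + 7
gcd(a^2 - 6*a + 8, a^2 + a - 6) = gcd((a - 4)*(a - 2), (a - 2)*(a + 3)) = a - 2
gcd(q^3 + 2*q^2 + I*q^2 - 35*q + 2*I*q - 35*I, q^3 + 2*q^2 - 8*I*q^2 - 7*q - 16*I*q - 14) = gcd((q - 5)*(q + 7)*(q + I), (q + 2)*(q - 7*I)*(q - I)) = 1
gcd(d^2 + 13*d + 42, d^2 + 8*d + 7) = d + 7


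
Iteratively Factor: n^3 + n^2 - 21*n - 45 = (n + 3)*(n^2 - 2*n - 15) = (n + 3)^2*(n - 5)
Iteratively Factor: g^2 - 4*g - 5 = (g + 1)*(g - 5)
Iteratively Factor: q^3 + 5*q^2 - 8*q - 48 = (q - 3)*(q^2 + 8*q + 16) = (q - 3)*(q + 4)*(q + 4)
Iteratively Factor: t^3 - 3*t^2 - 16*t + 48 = (t + 4)*(t^2 - 7*t + 12) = (t - 3)*(t + 4)*(t - 4)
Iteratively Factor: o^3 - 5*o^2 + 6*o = (o - 3)*(o^2 - 2*o) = (o - 3)*(o - 2)*(o)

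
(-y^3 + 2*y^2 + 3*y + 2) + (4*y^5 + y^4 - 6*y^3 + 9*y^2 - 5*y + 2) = 4*y^5 + y^4 - 7*y^3 + 11*y^2 - 2*y + 4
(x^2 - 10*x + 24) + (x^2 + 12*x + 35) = 2*x^2 + 2*x + 59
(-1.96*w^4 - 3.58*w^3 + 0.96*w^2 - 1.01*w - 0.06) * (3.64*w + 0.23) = -7.1344*w^5 - 13.482*w^4 + 2.671*w^3 - 3.4556*w^2 - 0.4507*w - 0.0138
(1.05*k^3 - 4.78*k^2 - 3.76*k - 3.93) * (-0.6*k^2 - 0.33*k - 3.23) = -0.63*k^5 + 2.5215*k^4 + 0.4419*k^3 + 19.0382*k^2 + 13.4417*k + 12.6939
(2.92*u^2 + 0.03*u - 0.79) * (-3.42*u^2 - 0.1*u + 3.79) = -9.9864*u^4 - 0.3946*u^3 + 13.7656*u^2 + 0.1927*u - 2.9941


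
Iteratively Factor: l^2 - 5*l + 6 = (l - 2)*(l - 3)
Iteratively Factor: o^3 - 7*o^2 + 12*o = (o - 3)*(o^2 - 4*o) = (o - 4)*(o - 3)*(o)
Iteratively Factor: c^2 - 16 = (c - 4)*(c + 4)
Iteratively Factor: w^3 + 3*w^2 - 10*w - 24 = (w + 4)*(w^2 - w - 6) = (w - 3)*(w + 4)*(w + 2)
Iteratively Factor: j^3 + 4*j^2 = (j)*(j^2 + 4*j) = j*(j + 4)*(j)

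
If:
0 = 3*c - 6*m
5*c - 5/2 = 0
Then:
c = 1/2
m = 1/4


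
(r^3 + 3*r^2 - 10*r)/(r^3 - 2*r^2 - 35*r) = (r - 2)/(r - 7)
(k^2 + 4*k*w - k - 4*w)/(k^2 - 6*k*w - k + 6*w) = (-k - 4*w)/(-k + 6*w)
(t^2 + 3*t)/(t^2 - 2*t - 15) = t/(t - 5)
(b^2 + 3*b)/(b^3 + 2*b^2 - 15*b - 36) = b/(b^2 - b - 12)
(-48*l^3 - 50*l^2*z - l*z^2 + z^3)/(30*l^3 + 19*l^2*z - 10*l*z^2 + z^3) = (-48*l^2 - 2*l*z + z^2)/(30*l^2 - 11*l*z + z^2)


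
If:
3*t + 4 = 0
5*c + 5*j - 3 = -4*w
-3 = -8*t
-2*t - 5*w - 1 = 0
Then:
No Solution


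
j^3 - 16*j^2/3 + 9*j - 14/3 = (j - 7/3)*(j - 2)*(j - 1)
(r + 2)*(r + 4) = r^2 + 6*r + 8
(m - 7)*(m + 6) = m^2 - m - 42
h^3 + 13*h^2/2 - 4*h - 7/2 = (h - 1)*(h + 1/2)*(h + 7)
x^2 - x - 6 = (x - 3)*(x + 2)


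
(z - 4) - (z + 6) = -10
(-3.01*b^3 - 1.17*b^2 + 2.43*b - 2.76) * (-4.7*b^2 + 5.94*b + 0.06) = 14.147*b^5 - 12.3804*b^4 - 18.5514*b^3 + 27.336*b^2 - 16.2486*b - 0.1656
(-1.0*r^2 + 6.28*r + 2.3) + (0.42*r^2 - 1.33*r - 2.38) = -0.58*r^2 + 4.95*r - 0.0800000000000001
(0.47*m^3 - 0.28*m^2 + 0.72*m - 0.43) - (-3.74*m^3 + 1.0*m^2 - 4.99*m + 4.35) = 4.21*m^3 - 1.28*m^2 + 5.71*m - 4.78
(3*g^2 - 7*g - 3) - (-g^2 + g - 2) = 4*g^2 - 8*g - 1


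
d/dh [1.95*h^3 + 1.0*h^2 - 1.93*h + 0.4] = 5.85*h^2 + 2.0*h - 1.93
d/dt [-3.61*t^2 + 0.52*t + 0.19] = 0.52 - 7.22*t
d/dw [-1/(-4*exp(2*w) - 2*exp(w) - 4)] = (-4*exp(w) - 1)*exp(w)/(2*(2*exp(2*w) + exp(w) + 2)^2)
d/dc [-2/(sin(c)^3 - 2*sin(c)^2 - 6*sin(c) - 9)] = 2*(3*sin(c)^2 - 4*sin(c) - 6)*cos(c)/(sin(c)^3 - 2*sin(c)^2 - 6*sin(c) - 9)^2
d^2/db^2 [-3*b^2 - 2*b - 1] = -6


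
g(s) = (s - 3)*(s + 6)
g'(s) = 2*s + 3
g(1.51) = -11.19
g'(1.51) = 6.02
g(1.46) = -11.49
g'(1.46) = 5.92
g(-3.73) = -15.28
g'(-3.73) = -4.46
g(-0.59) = -19.42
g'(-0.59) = 1.82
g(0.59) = -15.88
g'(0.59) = 4.18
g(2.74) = -2.27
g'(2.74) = 8.48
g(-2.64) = -18.95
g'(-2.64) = -2.28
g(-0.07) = -18.21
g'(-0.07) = 2.86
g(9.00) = 90.00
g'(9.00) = 21.00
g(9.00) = 90.00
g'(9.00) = 21.00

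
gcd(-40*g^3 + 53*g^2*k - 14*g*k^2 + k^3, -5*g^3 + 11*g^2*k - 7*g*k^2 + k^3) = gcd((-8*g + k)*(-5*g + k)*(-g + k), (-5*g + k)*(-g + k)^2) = 5*g^2 - 6*g*k + k^2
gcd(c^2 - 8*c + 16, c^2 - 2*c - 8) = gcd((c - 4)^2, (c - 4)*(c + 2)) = c - 4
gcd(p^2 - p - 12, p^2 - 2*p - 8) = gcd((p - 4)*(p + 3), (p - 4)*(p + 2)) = p - 4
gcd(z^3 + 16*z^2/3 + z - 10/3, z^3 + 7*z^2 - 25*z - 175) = z + 5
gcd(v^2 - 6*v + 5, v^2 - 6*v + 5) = v^2 - 6*v + 5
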